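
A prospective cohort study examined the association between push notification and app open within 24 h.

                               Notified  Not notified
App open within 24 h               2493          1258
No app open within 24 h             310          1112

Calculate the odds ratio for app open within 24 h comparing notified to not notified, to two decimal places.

Reading the table with exposure as columns: a = 2493 (Notified, case), b = 310 (Notified, non-case), c = 1258 (Not notified, case), d = 1112.
OR = (a·d)/(b·c) = (2493 × 1112) / (310 × 1258) = 2772216 / 389980 = 7.10861
The odds of app open within 24 h are about 7.11 times as high in the notified group.

7.11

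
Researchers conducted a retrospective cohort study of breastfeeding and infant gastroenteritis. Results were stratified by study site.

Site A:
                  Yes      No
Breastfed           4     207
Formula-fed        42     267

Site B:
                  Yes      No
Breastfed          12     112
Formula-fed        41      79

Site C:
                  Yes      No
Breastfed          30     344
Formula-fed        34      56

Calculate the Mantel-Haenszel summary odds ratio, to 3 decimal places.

0.157

OR_MH = Σ(aᵢdᵢ/nᵢ) / Σ(bᵢcᵢ/nᵢ), where nᵢ is the stratum total.
Stratum 1 (Site A): n = 520; a·d/n = 4·267/520 = 2.0538; b·c/n = 207·42/520 = 16.7192
Stratum 2 (Site B): n = 244; a·d/n = 12·79/244 = 3.8852; b·c/n = 112·41/244 = 18.8197
Stratum 3 (Site C): n = 464; a·d/n = 30·56/464 = 3.6207; b·c/n = 344·34/464 = 25.2069
OR_MH = (2.0538 + 3.8852 + 3.6207) / (16.7192 + 18.8197 + 25.2069) = 9.5598 / 60.7458 = 0.15737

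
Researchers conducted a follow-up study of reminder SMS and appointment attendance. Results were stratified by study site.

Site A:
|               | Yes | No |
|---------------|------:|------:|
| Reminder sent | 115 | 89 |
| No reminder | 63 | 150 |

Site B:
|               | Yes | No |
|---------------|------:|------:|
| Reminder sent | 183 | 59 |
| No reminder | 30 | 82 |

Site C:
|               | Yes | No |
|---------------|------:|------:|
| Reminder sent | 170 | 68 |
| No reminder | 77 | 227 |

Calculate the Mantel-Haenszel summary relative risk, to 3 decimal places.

RR_MH = Σ(aᵢ·n₀ᵢ/nᵢ) / Σ(cᵢ·n₁ᵢ/nᵢ), with n₁ᵢ = aᵢ+bᵢ (exposed), n₀ᵢ = cᵢ+dᵢ (unexposed), nᵢ = n₁ᵢ+n₀ᵢ.
Stratum 1 (Site A): n₁ = 204, n₀ = 213, n = 417; a·n₀/n = 115·213/417 = 58.7410; c·n₁/n = 63·204/417 = 30.8201
Stratum 2 (Site B): n₁ = 242, n₀ = 112, n = 354; a·n₀/n = 183·112/354 = 57.8983; c·n₁/n = 30·242/354 = 20.5085
Stratum 3 (Site C): n₁ = 238, n₀ = 304, n = 542; a·n₀/n = 170·304/542 = 95.3506; c·n₁/n = 77·238/542 = 33.8118
RR_MH = (58.7410 + 57.8983 + 95.3506) / (30.8201 + 20.5085 + 33.8118) = 211.9899 / 85.1404 = 2.48988

2.490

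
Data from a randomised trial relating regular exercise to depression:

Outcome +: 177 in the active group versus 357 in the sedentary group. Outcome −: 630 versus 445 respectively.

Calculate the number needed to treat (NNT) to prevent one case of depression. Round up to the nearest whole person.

Risk in treated group = 177/807 = 0.21933; risk in control = 357/802 = 0.44514.
Absolute risk reduction = 0.44514 − 0.21933 = 0.22581
NNT = 1 / ARR = 1 / 0.22581 = 4.429 → round up → 5

5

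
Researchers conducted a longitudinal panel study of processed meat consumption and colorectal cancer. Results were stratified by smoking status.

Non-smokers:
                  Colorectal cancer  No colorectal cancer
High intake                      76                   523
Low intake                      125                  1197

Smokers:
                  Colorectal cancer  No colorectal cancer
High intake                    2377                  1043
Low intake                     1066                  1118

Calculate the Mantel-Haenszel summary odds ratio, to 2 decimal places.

2.24

OR_MH = Σ(aᵢdᵢ/nᵢ) / Σ(bᵢcᵢ/nᵢ), where nᵢ is the stratum total.
Stratum 1 (Non-smokers): n = 1921; a·d/n = 76·1197/1921 = 47.3566; b·c/n = 523·125/1921 = 34.0318
Stratum 2 (Smokers): n = 5604; a·d/n = 2377·1118/5604 = 474.2123; b·c/n = 1043·1066/5604 = 198.4008
OR_MH = (47.3566 + 474.2123) / (34.0318 + 198.4008) = 521.5689 / 232.4325 = 2.24396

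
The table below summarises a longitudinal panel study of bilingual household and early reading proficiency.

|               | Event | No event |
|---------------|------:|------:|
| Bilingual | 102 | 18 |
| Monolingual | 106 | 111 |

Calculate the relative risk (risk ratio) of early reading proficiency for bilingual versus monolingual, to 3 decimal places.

Cells: a = 102, b = 18, c = 106, d = 111.
Risk in exposed = 102/120 = 0.85000; risk in unexposed = 106/217 = 0.48848.
RR = 0.85000 / 0.48848 = 1.74009
The risk among the exposed is 1.74 times that among the unexposed.

1.740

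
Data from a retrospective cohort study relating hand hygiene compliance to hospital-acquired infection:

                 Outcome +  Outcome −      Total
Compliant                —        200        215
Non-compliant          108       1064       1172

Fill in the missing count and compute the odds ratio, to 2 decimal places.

0.74

The missing cell is in the exposed row: 215 − 200 = 15.
So a = 15, b = 200, c = 108, d = 1064.
OR = (a·d)/(b·c) = (15 × 1064) / (200 × 108) = 15960 / 21600 = 0.73889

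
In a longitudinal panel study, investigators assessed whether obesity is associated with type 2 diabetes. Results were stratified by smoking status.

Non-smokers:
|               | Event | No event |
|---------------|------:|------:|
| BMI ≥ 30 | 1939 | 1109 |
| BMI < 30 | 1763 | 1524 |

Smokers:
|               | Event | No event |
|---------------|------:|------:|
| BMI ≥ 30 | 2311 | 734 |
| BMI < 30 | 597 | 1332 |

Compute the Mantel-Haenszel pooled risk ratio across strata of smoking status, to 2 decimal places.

1.57

RR_MH = Σ(aᵢ·n₀ᵢ/nᵢ) / Σ(cᵢ·n₁ᵢ/nᵢ), with n₁ᵢ = aᵢ+bᵢ (exposed), n₀ᵢ = cᵢ+dᵢ (unexposed), nᵢ = n₁ᵢ+n₀ᵢ.
Stratum 1 (Non-smokers): n₁ = 3048, n₀ = 3287, n = 6335; a·n₀/n = 1939·3287/6335 = 1006.0762; c·n₁/n = 1763·3048/6335 = 848.2437
Stratum 2 (Smokers): n₁ = 3045, n₀ = 1929, n = 4974; a·n₀/n = 2311·1929/4974 = 896.2443; c·n₁/n = 597·3045/4974 = 365.4735
RR_MH = (1006.0762 + 896.2443) / (848.2437 + 365.4735) = 1902.3205 / 1213.7172 = 1.56735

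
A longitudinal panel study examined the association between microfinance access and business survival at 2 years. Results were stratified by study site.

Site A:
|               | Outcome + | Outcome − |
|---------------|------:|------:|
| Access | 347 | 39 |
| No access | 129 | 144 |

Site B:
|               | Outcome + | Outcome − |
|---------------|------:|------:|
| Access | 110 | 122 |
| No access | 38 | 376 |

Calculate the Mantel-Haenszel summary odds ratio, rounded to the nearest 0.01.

9.44

OR_MH = Σ(aᵢdᵢ/nᵢ) / Σ(bᵢcᵢ/nᵢ), where nᵢ is the stratum total.
Stratum 1 (Site A): n = 659; a·d/n = 347·144/659 = 75.8240; b·c/n = 39·129/659 = 7.6343
Stratum 2 (Site B): n = 646; a·d/n = 110·376/646 = 64.0248; b·c/n = 122·38/646 = 7.1765
OR_MH = (75.8240 + 64.0248) / (7.6343 + 7.1765) = 139.8487 / 14.8108 = 9.44237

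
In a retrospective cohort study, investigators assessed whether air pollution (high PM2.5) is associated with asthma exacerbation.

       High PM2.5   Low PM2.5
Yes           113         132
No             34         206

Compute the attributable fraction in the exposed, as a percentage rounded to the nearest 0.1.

Reading the table with exposure as columns: a = 113 (High PM2.5, case), b = 34 (High PM2.5, non-case), c = 132 (Low PM2.5, case), d = 206.
Risk in exposed = 113/147 = 0.76871; risk in unexposed = 132/338 = 0.39053.
RR = 0.76871/0.39053 = 1.96836
AR% = (RR − 1)/RR × 100 = (1.96836 − 1)/1.96836 × 100 = 49.1962%

49.2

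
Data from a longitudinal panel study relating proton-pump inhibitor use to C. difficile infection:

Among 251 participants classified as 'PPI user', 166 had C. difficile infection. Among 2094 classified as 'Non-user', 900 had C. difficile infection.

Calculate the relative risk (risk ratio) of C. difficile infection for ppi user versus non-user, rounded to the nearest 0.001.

From the description: a = 166, b = 85, c = 900, d = 1194.
Risk in exposed = 166/251 = 0.66135; risk in unexposed = 900/2094 = 0.42980.
RR = 0.66135 / 0.42980 = 1.53875
The risk among the exposed is 1.54 times that among the unexposed.

1.539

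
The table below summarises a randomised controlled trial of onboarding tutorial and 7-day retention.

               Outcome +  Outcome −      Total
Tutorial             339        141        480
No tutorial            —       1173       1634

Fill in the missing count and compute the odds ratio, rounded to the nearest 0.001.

The missing cell is in the unexposed row: 1634 − 1173 = 461.
So a = 339, b = 141, c = 461, d = 1173.
OR = (a·d)/(b·c) = (339 × 1173) / (141 × 461) = 397647 / 65001 = 6.11755

6.118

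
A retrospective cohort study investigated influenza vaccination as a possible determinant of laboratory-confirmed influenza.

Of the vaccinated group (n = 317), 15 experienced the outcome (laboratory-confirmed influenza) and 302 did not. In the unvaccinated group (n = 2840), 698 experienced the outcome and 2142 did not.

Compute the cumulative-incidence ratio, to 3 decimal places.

0.193

From the description: a = 15, b = 302, c = 698, d = 2142.
Risk in exposed = 15/317 = 0.04732; risk in unexposed = 698/2840 = 0.24577.
RR = 0.04732 / 0.24577 = 0.19253
The risk is 81% lower among the exposed than among the unexposed.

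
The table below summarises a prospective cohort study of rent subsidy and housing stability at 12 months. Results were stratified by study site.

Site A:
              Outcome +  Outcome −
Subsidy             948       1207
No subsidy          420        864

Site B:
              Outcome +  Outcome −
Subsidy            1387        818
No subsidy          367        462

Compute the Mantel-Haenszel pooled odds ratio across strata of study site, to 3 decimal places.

1.824

OR_MH = Σ(aᵢdᵢ/nᵢ) / Σ(bᵢcᵢ/nᵢ), where nᵢ is the stratum total.
Stratum 1 (Site A): n = 3439; a·d/n = 948·864/3439 = 238.1716; b·c/n = 1207·420/3439 = 147.4091
Stratum 2 (Site B): n = 3034; a·d/n = 1387·462/3034 = 211.2044; b·c/n = 818·367/3034 = 98.9473
OR_MH = (238.1716 + 211.2044) / (147.4091 + 98.9473) = 449.3759 / 246.3564 = 1.82409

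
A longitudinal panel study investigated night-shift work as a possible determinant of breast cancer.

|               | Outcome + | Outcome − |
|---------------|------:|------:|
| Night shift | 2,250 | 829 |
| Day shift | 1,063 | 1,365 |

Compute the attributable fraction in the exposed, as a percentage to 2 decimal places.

Cells: a = 2250, b = 829, c = 1063, d = 1365.
Risk in exposed = 2250/3079 = 0.73076; risk in unexposed = 1063/2428 = 0.43781.
RR = 0.73076/0.43781 = 1.66912
AR% = (RR − 1)/RR × 100 = (1.66912 − 1)/1.66912 × 100 = 40.0883%

40.09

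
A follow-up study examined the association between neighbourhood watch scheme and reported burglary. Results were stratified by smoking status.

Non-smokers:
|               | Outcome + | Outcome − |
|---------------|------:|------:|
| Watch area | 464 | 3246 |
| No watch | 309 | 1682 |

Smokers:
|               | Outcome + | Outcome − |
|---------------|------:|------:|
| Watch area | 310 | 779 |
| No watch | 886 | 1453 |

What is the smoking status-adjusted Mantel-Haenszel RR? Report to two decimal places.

0.77

RR_MH = Σ(aᵢ·n₀ᵢ/nᵢ) / Σ(cᵢ·n₁ᵢ/nᵢ), with n₁ᵢ = aᵢ+bᵢ (exposed), n₀ᵢ = cᵢ+dᵢ (unexposed), nᵢ = n₁ᵢ+n₀ᵢ.
Stratum 1 (Non-smokers): n₁ = 3710, n₀ = 1991, n = 5701; a·n₀/n = 464·1991/5701 = 162.0460; c·n₁/n = 309·3710/5701 = 201.0858
Stratum 2 (Smokers): n₁ = 1089, n₀ = 2339, n = 3428; a·n₀/n = 310·2339/3428 = 211.5198; c·n₁/n = 886·1089/3428 = 281.4627
RR_MH = (162.0460 + 211.5198) / (201.0858 + 281.4627) = 373.5658 / 482.5484 = 0.77415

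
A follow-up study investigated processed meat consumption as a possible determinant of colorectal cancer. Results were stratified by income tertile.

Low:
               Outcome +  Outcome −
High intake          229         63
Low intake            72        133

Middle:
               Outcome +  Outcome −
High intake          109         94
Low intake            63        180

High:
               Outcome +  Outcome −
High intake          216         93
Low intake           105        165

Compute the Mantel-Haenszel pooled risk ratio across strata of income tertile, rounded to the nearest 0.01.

RR_MH = Σ(aᵢ·n₀ᵢ/nᵢ) / Σ(cᵢ·n₁ᵢ/nᵢ), with n₁ᵢ = aᵢ+bᵢ (exposed), n₀ᵢ = cᵢ+dᵢ (unexposed), nᵢ = n₁ᵢ+n₀ᵢ.
Stratum 1 (Low): n₁ = 292, n₀ = 205, n = 497; a·n₀/n = 229·205/497 = 94.4567; c·n₁/n = 72·292/497 = 42.3018
Stratum 2 (Middle): n₁ = 203, n₀ = 243, n = 446; a·n₀/n = 109·243/446 = 59.3879; c·n₁/n = 63·203/446 = 28.6749
Stratum 3 (High): n₁ = 309, n₀ = 270, n = 579; a·n₀/n = 216·270/579 = 100.7254; c·n₁/n = 105·309/579 = 56.0363
RR_MH = (94.4567 + 59.3879 + 100.7254) / (42.3018 + 28.6749 + 56.0363) = 254.5700 / 127.0130 = 2.00428

2.00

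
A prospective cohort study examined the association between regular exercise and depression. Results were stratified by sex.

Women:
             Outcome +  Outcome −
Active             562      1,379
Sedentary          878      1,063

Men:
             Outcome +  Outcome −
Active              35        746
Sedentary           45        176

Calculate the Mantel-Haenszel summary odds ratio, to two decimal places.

0.46

OR_MH = Σ(aᵢdᵢ/nᵢ) / Σ(bᵢcᵢ/nᵢ), where nᵢ is the stratum total.
Stratum 1 (Women): n = 3882; a·d/n = 562·1063/3882 = 153.8913; b·c/n = 1379·878/3882 = 311.8913
Stratum 2 (Men): n = 1002; a·d/n = 35·176/1002 = 6.1477; b·c/n = 746·45/1002 = 33.5030
OR_MH = (153.8913 + 6.1477) / (311.8913 + 33.5030) = 160.0390 / 345.3943 = 0.46335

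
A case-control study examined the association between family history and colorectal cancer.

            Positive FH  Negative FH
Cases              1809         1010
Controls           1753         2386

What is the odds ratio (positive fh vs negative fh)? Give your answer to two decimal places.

Reading the table with exposure as columns: a = 1809 (Positive FH, case), b = 1753 (Positive FH, non-case), c = 1010 (Negative FH, case), d = 2386.
OR = (a·d)/(b·c) = (1809 × 2386) / (1753 × 1010) = 4316274 / 1770530 = 2.43784
The odds of colorectal cancer are about 2.44 times as high in the positive fh group.

2.44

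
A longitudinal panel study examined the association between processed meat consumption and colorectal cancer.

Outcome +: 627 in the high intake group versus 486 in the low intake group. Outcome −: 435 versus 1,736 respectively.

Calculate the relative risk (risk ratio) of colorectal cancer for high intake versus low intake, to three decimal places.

From the description: a = 627, b = 435, c = 486, d = 1736.
Risk in exposed = 627/1062 = 0.59040; risk in unexposed = 486/2222 = 0.21872.
RR = 0.59040 / 0.21872 = 2.69930
The risk among the exposed is 2.70 times that among the unexposed.

2.699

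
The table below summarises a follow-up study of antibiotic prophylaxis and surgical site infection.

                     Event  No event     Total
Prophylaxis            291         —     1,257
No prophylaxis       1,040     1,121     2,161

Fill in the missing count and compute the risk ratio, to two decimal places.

The missing cell is in the exposed row: 1257 − 291 = 966.
So a = 291, b = 966, c = 1040, d = 1121.
RR = [a/(a+b)] / [c/(c+d)] = (291/1257) / (1040/2161) = 0.23150/0.48126 = 0.48104

0.48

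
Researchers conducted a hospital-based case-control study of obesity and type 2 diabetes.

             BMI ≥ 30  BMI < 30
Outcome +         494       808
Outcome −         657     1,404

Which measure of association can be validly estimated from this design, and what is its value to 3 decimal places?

Reading the table with exposure as columns: a = 494 (BMI ≥ 30, case), b = 657 (BMI ≥ 30, non-case), c = 808 (BMI < 30, case), d = 1404.
This is a hospital-based case-control study: participants were sampled on outcome status, so risks in the source population cannot be estimated directly — relative risk is not valid here. The odds ratio is the appropriate measure.
OR = (a·d)/(b·c) = (494 × 1404) / (657 × 808) = 693576 / 530856 = 1.30652

1.307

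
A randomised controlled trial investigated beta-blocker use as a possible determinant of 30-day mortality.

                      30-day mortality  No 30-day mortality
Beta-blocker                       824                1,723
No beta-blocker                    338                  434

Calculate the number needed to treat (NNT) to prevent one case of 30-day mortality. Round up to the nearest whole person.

9

Risk in treated group = 824/2547 = 0.32352; risk in control = 338/772 = 0.43782.
Absolute risk reduction = 0.43782 − 0.32352 = 0.11431
NNT = 1 / ARR = 1 / 0.11431 = 8.748 → round up → 9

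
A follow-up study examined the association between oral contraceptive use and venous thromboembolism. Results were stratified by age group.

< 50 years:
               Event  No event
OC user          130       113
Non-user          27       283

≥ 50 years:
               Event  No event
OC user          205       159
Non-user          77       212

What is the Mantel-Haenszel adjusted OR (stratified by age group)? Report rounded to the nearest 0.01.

5.48

OR_MH = Σ(aᵢdᵢ/nᵢ) / Σ(bᵢcᵢ/nᵢ), where nᵢ is the stratum total.
Stratum 1 (< 50 years): n = 553; a·d/n = 130·283/553 = 66.5280; b·c/n = 113·27/553 = 5.5172
Stratum 2 (≥ 50 years): n = 653; a·d/n = 205·212/653 = 66.5544; b·c/n = 159·77/653 = 18.7489
OR_MH = (66.5280 + 66.5544) / (5.5172 + 18.7489) = 133.0824 / 24.2660 = 5.48431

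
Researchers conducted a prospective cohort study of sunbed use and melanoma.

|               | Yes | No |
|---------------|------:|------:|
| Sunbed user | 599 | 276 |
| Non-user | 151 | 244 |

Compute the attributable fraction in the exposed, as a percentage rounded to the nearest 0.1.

44.2

Cells: a = 599, b = 276, c = 151, d = 244.
Risk in exposed = 599/875 = 0.68457; risk in unexposed = 151/395 = 0.38228.
RR = 0.68457/0.38228 = 1.79077
AR% = (RR − 1)/RR × 100 = (1.79077 − 1)/1.79077 × 100 = 44.1580%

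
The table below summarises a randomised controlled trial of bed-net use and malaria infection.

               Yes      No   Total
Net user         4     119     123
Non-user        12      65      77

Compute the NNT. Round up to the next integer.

Risk in treated group = 4/123 = 0.03252; risk in control = 12/77 = 0.15584.
Absolute risk reduction = 0.15584 − 0.03252 = 0.12332
NNT = 1 / ARR = 1 / 0.12332 = 8.109 → round up → 9

9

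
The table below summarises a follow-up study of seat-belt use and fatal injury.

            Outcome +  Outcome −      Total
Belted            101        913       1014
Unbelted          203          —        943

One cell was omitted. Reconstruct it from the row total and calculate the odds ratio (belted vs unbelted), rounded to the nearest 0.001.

0.403

The missing cell is in the unexposed row: 943 − 203 = 740.
So a = 101, b = 913, c = 203, d = 740.
OR = (a·d)/(b·c) = (101 × 740) / (913 × 203) = 74740 / 185339 = 0.40326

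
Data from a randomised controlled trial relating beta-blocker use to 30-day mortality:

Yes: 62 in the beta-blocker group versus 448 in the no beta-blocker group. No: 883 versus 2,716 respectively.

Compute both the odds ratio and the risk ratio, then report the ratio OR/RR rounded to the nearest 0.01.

From the description: a = 62, b = 883, c = 448, d = 2716.
OR = (62·2716)/(883·448) = 168392/395584 = 0.42568
Risk in exposed = 62/945 = 0.06561; risk in unexposed = 448/3164 = 0.14159; RR = 0.46336
OR/RR = 0.42568 / 0.46336 = 0.91868
The outcome is not rare, so the OR lies further from 1 than the RR.

0.92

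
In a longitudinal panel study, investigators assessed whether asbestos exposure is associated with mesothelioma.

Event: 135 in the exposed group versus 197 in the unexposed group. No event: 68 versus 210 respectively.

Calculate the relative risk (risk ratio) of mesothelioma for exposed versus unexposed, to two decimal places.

From the description: a = 135, b = 68, c = 197, d = 210.
Risk in exposed = 135/203 = 0.66502; risk in unexposed = 197/407 = 0.48403.
RR = 0.66502 / 0.48403 = 1.37393
The risk among the exposed is 1.37 times that among the unexposed.

1.37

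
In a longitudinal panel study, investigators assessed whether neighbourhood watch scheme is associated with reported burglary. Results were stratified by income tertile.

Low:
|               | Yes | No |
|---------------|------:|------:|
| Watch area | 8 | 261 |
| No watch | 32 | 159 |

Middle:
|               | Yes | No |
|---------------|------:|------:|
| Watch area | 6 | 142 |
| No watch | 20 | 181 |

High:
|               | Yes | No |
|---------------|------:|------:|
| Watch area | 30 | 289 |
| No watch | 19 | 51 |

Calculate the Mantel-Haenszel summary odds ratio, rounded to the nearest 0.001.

0.243

OR_MH = Σ(aᵢdᵢ/nᵢ) / Σ(bᵢcᵢ/nᵢ), where nᵢ is the stratum total.
Stratum 1 (Low): n = 460; a·d/n = 8·159/460 = 2.7652; b·c/n = 261·32/460 = 18.1565
Stratum 2 (Middle): n = 349; a·d/n = 6·181/349 = 3.1117; b·c/n = 142·20/349 = 8.1375
Stratum 3 (High): n = 389; a·d/n = 30·51/389 = 3.9332; b·c/n = 289·19/389 = 14.1157
OR_MH = (2.7652 + 3.1117 + 3.9332) / (18.1565 + 8.1375 + 14.1157) = 9.8101 / 40.4097 = 0.24277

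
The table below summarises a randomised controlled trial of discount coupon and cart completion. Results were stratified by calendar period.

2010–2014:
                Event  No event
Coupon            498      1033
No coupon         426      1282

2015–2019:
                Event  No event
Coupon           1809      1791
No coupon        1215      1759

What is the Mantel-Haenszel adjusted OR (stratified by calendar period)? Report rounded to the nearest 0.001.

1.459

OR_MH = Σ(aᵢdᵢ/nᵢ) / Σ(bᵢcᵢ/nᵢ), where nᵢ is the stratum total.
Stratum 1 (2010–2014): n = 3239; a·d/n = 498·1282/3239 = 197.1090; b·c/n = 1033·426/3239 = 135.8623
Stratum 2 (2015–2019): n = 6574; a·d/n = 1809·1759/6574 = 484.0327; b·c/n = 1791·1215/6574 = 331.0108
OR_MH = (197.1090 + 484.0327) / (135.8623 + 331.0108) = 681.1417 / 466.8731 = 1.45894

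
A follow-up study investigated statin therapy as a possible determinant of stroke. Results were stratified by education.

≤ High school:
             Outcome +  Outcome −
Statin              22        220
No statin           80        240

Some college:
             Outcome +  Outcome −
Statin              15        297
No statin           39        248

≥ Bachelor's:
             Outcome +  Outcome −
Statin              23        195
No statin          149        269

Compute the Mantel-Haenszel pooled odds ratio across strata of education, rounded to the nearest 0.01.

OR_MH = Σ(aᵢdᵢ/nᵢ) / Σ(bᵢcᵢ/nᵢ), where nᵢ is the stratum total.
Stratum 1 (≤ High school): n = 562; a·d/n = 22·240/562 = 9.3950; b·c/n = 220·80/562 = 31.3167
Stratum 2 (Some college): n = 599; a·d/n = 15·248/599 = 6.2104; b·c/n = 297·39/599 = 19.3372
Stratum 3 (≥ Bachelor's): n = 636; a·d/n = 23·269/636 = 9.7280; b·c/n = 195·149/636 = 45.6840
OR_MH = (9.3950 + 6.2104 + 9.7280) / (31.3167 + 19.3372 + 45.6840) = 25.3334 / 96.3379 = 0.26296

0.26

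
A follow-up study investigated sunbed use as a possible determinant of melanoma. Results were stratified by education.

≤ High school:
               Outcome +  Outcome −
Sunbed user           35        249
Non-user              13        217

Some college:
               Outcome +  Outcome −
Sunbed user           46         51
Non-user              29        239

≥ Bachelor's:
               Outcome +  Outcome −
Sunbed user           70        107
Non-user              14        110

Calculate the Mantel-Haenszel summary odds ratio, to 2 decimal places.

OR_MH = Σ(aᵢdᵢ/nᵢ) / Σ(bᵢcᵢ/nᵢ), where nᵢ is the stratum total.
Stratum 1 (≤ High school): n = 514; a·d/n = 35·217/514 = 14.7763; b·c/n = 249·13/514 = 6.2977
Stratum 2 (Some college): n = 365; a·d/n = 46·239/365 = 30.1205; b·c/n = 51·29/365 = 4.0521
Stratum 3 (≥ Bachelor's): n = 301; a·d/n = 70·110/301 = 25.5814; b·c/n = 107·14/301 = 4.9767
OR_MH = (14.7763 + 30.1205 + 25.5814) / (6.2977 + 4.0521 + 4.9767) = 70.4782 / 15.3265 = 4.59846

4.60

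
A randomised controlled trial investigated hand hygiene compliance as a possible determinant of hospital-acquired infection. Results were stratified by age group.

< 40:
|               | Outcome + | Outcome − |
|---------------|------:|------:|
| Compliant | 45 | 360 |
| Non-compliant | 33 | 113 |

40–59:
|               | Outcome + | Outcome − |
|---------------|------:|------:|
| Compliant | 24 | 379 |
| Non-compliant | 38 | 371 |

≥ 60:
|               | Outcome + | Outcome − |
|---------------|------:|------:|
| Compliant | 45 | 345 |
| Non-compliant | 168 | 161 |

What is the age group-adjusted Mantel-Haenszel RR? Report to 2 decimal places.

RR_MH = Σ(aᵢ·n₀ᵢ/nᵢ) / Σ(cᵢ·n₁ᵢ/nᵢ), with n₁ᵢ = aᵢ+bᵢ (exposed), n₀ᵢ = cᵢ+dᵢ (unexposed), nᵢ = n₁ᵢ+n₀ᵢ.
Stratum 1 (< 40): n₁ = 405, n₀ = 146, n = 551; a·n₀/n = 45·146/551 = 11.9238; c·n₁/n = 33·405/551 = 24.2559
Stratum 2 (40–59): n₁ = 403, n₀ = 409, n = 812; a·n₀/n = 24·409/812 = 12.0887; c·n₁/n = 38·403/812 = 18.8596
Stratum 3 (≥ 60): n₁ = 390, n₀ = 329, n = 719; a·n₀/n = 45·329/719 = 20.5911; c·n₁/n = 168·390/719 = 91.1266
RR_MH = (11.9238 + 12.0887 + 20.5911) / (24.2559 + 18.8596 + 91.1266) = 44.6035 / 134.2421 = 0.33226

0.33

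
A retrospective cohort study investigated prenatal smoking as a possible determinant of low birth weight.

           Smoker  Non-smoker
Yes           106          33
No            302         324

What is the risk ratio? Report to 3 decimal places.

2.811

Reading the table with exposure as columns: a = 106 (Smoker, case), b = 302 (Smoker, non-case), c = 33 (Non-smoker, case), d = 324.
Risk in exposed = 106/408 = 0.25980; risk in unexposed = 33/357 = 0.09244.
RR = 0.25980 / 0.09244 = 2.81061
The risk among the exposed is 2.81 times that among the unexposed.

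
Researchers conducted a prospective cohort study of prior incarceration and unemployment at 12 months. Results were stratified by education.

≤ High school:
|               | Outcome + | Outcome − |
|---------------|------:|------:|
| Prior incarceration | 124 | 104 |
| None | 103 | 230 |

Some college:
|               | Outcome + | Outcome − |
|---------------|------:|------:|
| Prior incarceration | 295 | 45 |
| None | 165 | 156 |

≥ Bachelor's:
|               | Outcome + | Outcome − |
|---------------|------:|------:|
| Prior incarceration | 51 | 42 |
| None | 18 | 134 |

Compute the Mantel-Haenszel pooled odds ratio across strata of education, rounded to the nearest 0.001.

OR_MH = Σ(aᵢdᵢ/nᵢ) / Σ(bᵢcᵢ/nᵢ), where nᵢ is the stratum total.
Stratum 1 (≤ High school): n = 561; a·d/n = 124·230/561 = 50.8378; b·c/n = 104·103/561 = 19.0945
Stratum 2 (Some college): n = 661; a·d/n = 295·156/661 = 69.6218; b·c/n = 45·165/661 = 11.2330
Stratum 3 (≥ Bachelor's): n = 245; a·d/n = 51·134/245 = 27.8939; b·c/n = 42·18/245 = 3.0857
OR_MH = (50.8378 + 69.6218 + 27.8939) / (19.0945 + 11.2330 + 3.0857) = 148.3535 / 33.4132 = 4.43997

4.440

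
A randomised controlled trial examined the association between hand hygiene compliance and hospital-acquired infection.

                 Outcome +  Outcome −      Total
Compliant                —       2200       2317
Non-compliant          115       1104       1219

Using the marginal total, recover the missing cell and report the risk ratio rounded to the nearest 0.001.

The missing cell is in the exposed row: 2317 − 2200 = 117.
So a = 117, b = 2200, c = 115, d = 1104.
RR = [a/(a+b)] / [c/(c+d)] = (117/2317) / (115/1219) = 0.05050/0.09434 = 0.53526

0.535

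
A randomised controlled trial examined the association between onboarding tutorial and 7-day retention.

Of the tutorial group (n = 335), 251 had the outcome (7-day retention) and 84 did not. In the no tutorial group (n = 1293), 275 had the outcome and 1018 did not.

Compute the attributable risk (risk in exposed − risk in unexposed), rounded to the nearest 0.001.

0.537

From the description: a = 251, b = 84, c = 275, d = 1018.
Risk in exposed = 251/335 = 0.749254; risk in unexposed = 275/1293 = 0.212684.
Risk difference = 0.749254 − 0.212684 = 0.536570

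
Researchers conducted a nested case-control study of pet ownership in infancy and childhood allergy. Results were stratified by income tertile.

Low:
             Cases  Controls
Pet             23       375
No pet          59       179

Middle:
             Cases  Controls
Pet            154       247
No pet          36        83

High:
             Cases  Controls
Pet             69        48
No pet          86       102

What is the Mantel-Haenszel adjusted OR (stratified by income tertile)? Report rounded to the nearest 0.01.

0.83

OR_MH = Σ(aᵢdᵢ/nᵢ) / Σ(bᵢcᵢ/nᵢ), where nᵢ is the stratum total.
Stratum 1 (Low): n = 636; a·d/n = 23·179/636 = 6.4733; b·c/n = 375·59/636 = 34.7877
Stratum 2 (Middle): n = 520; a·d/n = 154·83/520 = 24.5808; b·c/n = 247·36/520 = 17.1000
Stratum 3 (High): n = 305; a·d/n = 69·102/305 = 23.0754; b·c/n = 48·86/305 = 13.5344
OR_MH = (6.4733 + 24.5808 + 23.0754) / (34.7877 + 17.1000 + 13.5344) = 54.1294 / 65.4222 = 0.82739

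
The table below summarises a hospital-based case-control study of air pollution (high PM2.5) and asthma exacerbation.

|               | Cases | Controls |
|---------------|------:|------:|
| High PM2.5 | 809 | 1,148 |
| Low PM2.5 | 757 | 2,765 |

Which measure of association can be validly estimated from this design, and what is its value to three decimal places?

Cells: a = 809, b = 1148, c = 757, d = 2765.
This is a hospital-based case-control study: participants were sampled on outcome status, so risks in the source population cannot be estimated directly — relative risk is not valid here. The odds ratio is the appropriate measure.
OR = (a·d)/(b·c) = (809 × 2765) / (1148 × 757) = 2236885 / 869036 = 2.57398

2.574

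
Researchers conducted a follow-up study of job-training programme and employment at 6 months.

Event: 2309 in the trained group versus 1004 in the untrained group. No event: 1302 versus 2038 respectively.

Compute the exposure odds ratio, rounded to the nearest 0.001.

3.600

From the description: a = 2309, b = 1302, c = 1004, d = 2038.
OR = (a·d)/(b·c) = (2309 × 2038) / (1302 × 1004) = 4705742 / 1307208 = 3.59984
The odds of employment at 6 months are about 3.60 times as high in the trained group.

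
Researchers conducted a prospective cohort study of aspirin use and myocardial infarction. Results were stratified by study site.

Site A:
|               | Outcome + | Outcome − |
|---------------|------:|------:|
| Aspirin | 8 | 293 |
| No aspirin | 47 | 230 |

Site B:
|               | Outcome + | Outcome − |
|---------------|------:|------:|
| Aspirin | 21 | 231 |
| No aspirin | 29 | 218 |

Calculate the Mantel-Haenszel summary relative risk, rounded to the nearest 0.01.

RR_MH = Σ(aᵢ·n₀ᵢ/nᵢ) / Σ(cᵢ·n₁ᵢ/nᵢ), with n₁ᵢ = aᵢ+bᵢ (exposed), n₀ᵢ = cᵢ+dᵢ (unexposed), nᵢ = n₁ᵢ+n₀ᵢ.
Stratum 1 (Site A): n₁ = 301, n₀ = 277, n = 578; a·n₀/n = 8·277/578 = 3.8339; c·n₁/n = 47·301/578 = 24.4758
Stratum 2 (Site B): n₁ = 252, n₀ = 247, n = 499; a·n₀/n = 21·247/499 = 10.3948; c·n₁/n = 29·252/499 = 14.6453
RR_MH = (3.8339 + 10.3948) / (24.4758 + 14.6453) = 14.2287 / 39.1211 = 0.36371

0.36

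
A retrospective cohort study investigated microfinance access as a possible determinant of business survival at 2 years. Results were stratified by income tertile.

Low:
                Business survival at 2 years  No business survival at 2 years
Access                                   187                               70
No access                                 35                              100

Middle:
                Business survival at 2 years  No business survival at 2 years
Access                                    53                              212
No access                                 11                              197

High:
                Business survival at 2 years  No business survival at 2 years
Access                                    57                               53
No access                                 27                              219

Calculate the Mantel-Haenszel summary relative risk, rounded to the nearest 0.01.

RR_MH = Σ(aᵢ·n₀ᵢ/nᵢ) / Σ(cᵢ·n₁ᵢ/nᵢ), with n₁ᵢ = aᵢ+bᵢ (exposed), n₀ᵢ = cᵢ+dᵢ (unexposed), nᵢ = n₁ᵢ+n₀ᵢ.
Stratum 1 (Low): n₁ = 257, n₀ = 135, n = 392; a·n₀/n = 187·135/392 = 64.4005; c·n₁/n = 35·257/392 = 22.9464
Stratum 2 (Middle): n₁ = 265, n₀ = 208, n = 473; a·n₀/n = 53·208/473 = 23.3066; c·n₁/n = 11·265/473 = 6.1628
Stratum 3 (High): n₁ = 110, n₀ = 246, n = 356; a·n₀/n = 57·246/356 = 39.3876; c·n₁/n = 27·110/356 = 8.3427
RR_MH = (64.4005 + 23.3066 + 39.3876) / (22.9464 + 6.1628 + 8.3427) = 127.0947 / 37.4519 = 3.39354

3.39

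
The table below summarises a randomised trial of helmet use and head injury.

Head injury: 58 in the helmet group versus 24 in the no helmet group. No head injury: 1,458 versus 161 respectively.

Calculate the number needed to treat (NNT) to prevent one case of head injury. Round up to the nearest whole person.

11

Risk in treated group = 58/1516 = 0.03826; risk in control = 24/185 = 0.12973.
Absolute risk reduction = 0.12973 − 0.03826 = 0.09147
NNT = 1 / ARR = 1 / 0.09147 = 10.932 → round up → 11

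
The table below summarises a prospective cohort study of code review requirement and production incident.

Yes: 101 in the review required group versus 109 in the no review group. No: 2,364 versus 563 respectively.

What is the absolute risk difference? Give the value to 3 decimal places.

-0.121

From the description: a = 101, b = 2364, c = 109, d = 563.
Risk in exposed = 101/2465 = 0.040974; risk in unexposed = 109/672 = 0.162202.
Risk difference = 0.040974 − 0.162202 = -0.121229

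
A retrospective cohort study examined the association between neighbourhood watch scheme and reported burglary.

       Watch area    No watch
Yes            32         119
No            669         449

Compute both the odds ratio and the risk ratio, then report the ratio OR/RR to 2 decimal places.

Reading the table with exposure as columns: a = 32 (Watch area, case), b = 669 (Watch area, non-case), c = 119 (No watch, case), d = 449.
OR = (32·449)/(669·119) = 14368/79611 = 0.18048
Risk in exposed = 32/701 = 0.04565; risk in unexposed = 119/568 = 0.20951; RR = 0.21789
OR/RR = 0.18048 / 0.21789 = 0.82830
The outcome is not rare, so the OR lies further from 1 than the RR.

0.83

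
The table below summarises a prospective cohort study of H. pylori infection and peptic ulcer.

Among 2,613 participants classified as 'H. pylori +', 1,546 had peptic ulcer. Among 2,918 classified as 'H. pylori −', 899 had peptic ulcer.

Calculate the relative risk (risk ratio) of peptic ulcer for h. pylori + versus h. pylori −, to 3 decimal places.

1.920

From the description: a = 1546, b = 1067, c = 899, d = 2019.
Risk in exposed = 1546/2613 = 0.59166; risk in unexposed = 899/2918 = 0.30809.
RR = 0.59166 / 0.30809 = 1.92042
The risk among the exposed is 1.92 times that among the unexposed.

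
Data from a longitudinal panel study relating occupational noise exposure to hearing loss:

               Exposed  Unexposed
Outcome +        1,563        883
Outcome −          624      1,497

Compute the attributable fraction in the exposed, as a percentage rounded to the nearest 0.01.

48.09

Reading the table with exposure as columns: a = 1563 (Exposed, case), b = 624 (Exposed, non-case), c = 883 (Unexposed, case), d = 1497.
Risk in exposed = 1563/2187 = 0.71468; risk in unexposed = 883/2380 = 0.37101.
RR = 0.71468/0.37101 = 1.92631
AR% = (RR − 1)/RR × 100 = (1.92631 − 1)/1.92631 × 100 = 48.0873%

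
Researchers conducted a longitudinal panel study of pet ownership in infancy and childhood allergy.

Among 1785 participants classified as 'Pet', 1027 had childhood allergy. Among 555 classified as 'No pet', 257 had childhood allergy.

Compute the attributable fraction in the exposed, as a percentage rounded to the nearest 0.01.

19.52

From the description: a = 1027, b = 758, c = 257, d = 298.
Risk in exposed = 1027/1785 = 0.57535; risk in unexposed = 257/555 = 0.46306.
RR = 0.57535/0.46306 = 1.24249
AR% = (RR − 1)/RR × 100 = (1.24249 − 1)/1.24249 × 100 = 19.5163%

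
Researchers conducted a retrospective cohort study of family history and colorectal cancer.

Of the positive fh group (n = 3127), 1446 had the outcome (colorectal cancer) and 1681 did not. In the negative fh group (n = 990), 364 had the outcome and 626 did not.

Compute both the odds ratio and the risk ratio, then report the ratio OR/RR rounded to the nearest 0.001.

1.176

From the description: a = 1446, b = 1681, c = 364, d = 626.
OR = (1446·626)/(1681·364) = 905196/611884 = 1.47936
Risk in exposed = 1446/3127 = 0.46242; risk in unexposed = 364/990 = 0.36768; RR = 1.25769
OR/RR = 1.47936 / 1.25769 = 1.17625
The outcome is not rare, so the OR lies further from 1 than the RR.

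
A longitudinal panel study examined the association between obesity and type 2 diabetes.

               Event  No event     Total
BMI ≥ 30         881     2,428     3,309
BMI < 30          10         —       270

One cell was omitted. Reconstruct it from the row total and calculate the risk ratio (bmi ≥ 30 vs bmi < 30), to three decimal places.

The missing cell is in the unexposed row: 270 − 10 = 260.
So a = 881, b = 2428, c = 10, d = 260.
RR = [a/(a+b)] / [c/(c+d)] = (881/3309) / (10/270) = 0.26624/0.03704 = 7.18858

7.189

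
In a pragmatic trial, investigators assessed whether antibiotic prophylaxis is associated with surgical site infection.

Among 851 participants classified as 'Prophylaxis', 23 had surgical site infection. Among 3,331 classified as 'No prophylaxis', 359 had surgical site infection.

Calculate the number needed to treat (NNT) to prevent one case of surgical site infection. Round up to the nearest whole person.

Risk in treated group = 23/851 = 0.02703; risk in control = 359/3331 = 0.10778.
Absolute risk reduction = 0.10778 − 0.02703 = 0.08075
NNT = 1 / ARR = 1 / 0.08075 = 12.384 → round up → 13

13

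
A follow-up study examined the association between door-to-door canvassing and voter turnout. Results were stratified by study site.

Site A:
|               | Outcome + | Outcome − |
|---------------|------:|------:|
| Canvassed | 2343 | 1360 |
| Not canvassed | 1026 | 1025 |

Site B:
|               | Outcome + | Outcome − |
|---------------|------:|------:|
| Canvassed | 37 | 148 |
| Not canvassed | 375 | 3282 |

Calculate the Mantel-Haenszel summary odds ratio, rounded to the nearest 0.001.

OR_MH = Σ(aᵢdᵢ/nᵢ) / Σ(bᵢcᵢ/nᵢ), where nᵢ is the stratum total.
Stratum 1 (Site A): n = 5754; a·d/n = 2343·1025/5754 = 417.3749; b·c/n = 1360·1026/5754 = 242.5026
Stratum 2 (Site B): n = 3842; a·d/n = 37·3282/3842 = 31.6070; b·c/n = 148·375/3842 = 14.4456
OR_MH = (417.3749 + 31.6070) / (242.5026 + 14.4456) = 448.9818 / 256.9482 = 1.74736

1.747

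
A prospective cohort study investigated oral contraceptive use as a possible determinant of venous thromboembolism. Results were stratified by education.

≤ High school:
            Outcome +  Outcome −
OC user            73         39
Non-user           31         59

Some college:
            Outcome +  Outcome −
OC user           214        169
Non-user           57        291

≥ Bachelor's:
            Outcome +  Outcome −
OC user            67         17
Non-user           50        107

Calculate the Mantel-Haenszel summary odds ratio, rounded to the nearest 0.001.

6.005

OR_MH = Σ(aᵢdᵢ/nᵢ) / Σ(bᵢcᵢ/nᵢ), where nᵢ is the stratum total.
Stratum 1 (≤ High school): n = 202; a·d/n = 73·59/202 = 21.3218; b·c/n = 39·31/202 = 5.9851
Stratum 2 (Some college): n = 731; a·d/n = 214·291/731 = 85.1902; b·c/n = 169·57/731 = 13.1778
Stratum 3 (≥ Bachelor's): n = 241; a·d/n = 67·107/241 = 29.7469; b·c/n = 17·50/241 = 3.5270
OR_MH = (21.3218 + 85.1902 + 29.7469) / (5.9851 + 13.1778 + 3.5270) = 136.2588 / 22.6900 = 6.00525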